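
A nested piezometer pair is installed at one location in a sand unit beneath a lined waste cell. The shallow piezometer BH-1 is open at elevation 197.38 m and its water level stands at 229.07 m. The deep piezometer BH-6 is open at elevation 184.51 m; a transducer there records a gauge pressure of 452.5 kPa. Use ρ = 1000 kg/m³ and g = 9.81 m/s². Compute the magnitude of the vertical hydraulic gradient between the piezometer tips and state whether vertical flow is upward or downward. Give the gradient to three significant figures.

|i_v| ≈ 0.122; vertical flow is upward

Total head at BH-1: h = 229.07 m (water level in the standpipe).
Pressure head at BH-6: ψ = P/(ρg) = 452.5×1000 / (1000 × 9.81) = 46.13 m.
Total head at BH-6: h = z + ψ = 184.51 + 46.13 = 230.64 m.
Δh = h(BH-1) − h(BH-6) = 229.07 − 230.64 = -1.57 m.
Vertical separation Δz = 197.38 − 184.51 = 12.87 m.
|i_v| = |Δh| / Δz = 1.57 / 12.87 = 0.122.
Head is higher in the deep piezometer, so vertical flow is upward (discharge condition).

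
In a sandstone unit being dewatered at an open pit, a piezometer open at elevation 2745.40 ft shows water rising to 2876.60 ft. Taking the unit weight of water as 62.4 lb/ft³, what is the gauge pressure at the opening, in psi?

P ≈ 56.9 psi

Pressure head ψ = h − z = 2876.60 − 2745.40 = 131.20 ft.
P = γ·ψ / 144 = 62.4 × 131.20 / 144 = 56.9 psi.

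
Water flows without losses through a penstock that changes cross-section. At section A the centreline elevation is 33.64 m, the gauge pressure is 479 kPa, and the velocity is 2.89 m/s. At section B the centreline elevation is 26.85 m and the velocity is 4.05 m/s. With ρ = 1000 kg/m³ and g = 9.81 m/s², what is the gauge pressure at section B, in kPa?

P₂ ≈ 542 kPa

Pressure head at A: ψ₁ = P₁/(ρg) = 479×1000 / (1000 × 9.81) = 48.83 m.
Velocity heads: v₁²/2g = 2.89²/19.62 = 0.426 m; v₂²/2g = 4.05²/19.62 = 0.836 m.
Total head H = z₁ + ψ₁ + v₁²/2g = 33.64 + 48.83 + 0.426 = 82.90 m.
ψ₂ = H − z₂ − v₂²/2g = 82.90 − 26.85 − 0.836 = 55.21 m.
P₂ = ρgψ₂ = 1000 × 9.81 × 55.21 ≈ 542 kPa.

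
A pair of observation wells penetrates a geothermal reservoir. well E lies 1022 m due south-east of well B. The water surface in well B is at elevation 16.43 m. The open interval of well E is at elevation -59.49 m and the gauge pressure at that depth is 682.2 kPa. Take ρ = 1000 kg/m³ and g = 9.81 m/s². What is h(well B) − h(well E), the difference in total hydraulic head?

Total head at well B: h = 16.43 m (water level in the piezometer is the total head).
Pressure head at well E: ψ = P/(ρg) = 682.2×1000 / (1000 × 9.81) = 69.54 m.
Total head at well E: h = z + ψ = -59.49 + 69.54 = 10.05 m.
Head difference: h(well B) − h(well E) = 16.43 − 10.05 = 6.38 m.

Δh ≈ 6.38 m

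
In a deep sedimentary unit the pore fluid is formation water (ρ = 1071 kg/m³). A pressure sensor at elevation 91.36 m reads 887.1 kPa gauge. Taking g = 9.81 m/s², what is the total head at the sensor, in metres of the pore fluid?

ψ = P/(ρg) = 887.1×1000 / (1071 × 9.81) = 84.43 m.
h = z + ψ = 91.36 + 84.43 = 175.79 m.

h ≈ 175.79 m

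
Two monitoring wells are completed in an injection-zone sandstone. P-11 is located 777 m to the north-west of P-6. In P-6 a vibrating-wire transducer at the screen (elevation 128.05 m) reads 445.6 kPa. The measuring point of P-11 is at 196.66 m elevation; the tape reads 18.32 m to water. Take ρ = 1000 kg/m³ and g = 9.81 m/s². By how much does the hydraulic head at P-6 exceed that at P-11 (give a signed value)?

Δh ≈ -4.87 m

Pressure head at P-6: ψ = P/(ρg) = 445.6×1000 / (1000 × 9.81) = 45.42 m.
Total head at P-6: h = z + ψ = 128.05 + 45.42 = 173.47 m.
Total head at P-11: h = 196.66 − 18.32 = 178.34 m.
Head difference: h(P-6) − h(P-11) = 173.47 − 178.34 = -4.87 m.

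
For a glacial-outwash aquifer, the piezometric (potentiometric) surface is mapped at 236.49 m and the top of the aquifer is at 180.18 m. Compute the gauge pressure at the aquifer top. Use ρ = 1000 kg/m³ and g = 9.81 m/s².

P ≈ 552 kPa

Pressure head at the aquifer top: ψ = h − z = 236.49 − 180.18 = 56.31 m.
P = ρgψ = 1000 × 9.81 × 56.31 = 552401 Pa ≈ 552 kPa.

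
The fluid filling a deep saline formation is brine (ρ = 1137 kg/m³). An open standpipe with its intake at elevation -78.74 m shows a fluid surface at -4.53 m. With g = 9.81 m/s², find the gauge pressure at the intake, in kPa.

Pressure head ψ = h − z = -4.53 − (-78.74) = 74.21 m.
P = ρgψ = 1137 × 9.81 × 74.21 = 827736 Pa ≈ 828 kPa.

P ≈ 828 kPa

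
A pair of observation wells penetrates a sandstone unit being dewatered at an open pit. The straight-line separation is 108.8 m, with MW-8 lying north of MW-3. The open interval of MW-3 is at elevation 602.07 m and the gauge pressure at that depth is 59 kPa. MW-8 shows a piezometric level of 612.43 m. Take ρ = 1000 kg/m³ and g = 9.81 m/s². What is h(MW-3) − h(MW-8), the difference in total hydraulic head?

Δh ≈ -4.35 m

Pressure head at MW-3: ψ = P/(ρg) = 59×1000 / (1000 × 9.81) = 6.01 m.
Total head at MW-3: h = z + ψ = 602.07 + 6.01 = 608.08 m.
Total head at MW-8: h = 612.43 m (water level in the piezometer is the total head).
Head difference: h(MW-3) − h(MW-8) = 608.08 − 612.43 = -4.35 m.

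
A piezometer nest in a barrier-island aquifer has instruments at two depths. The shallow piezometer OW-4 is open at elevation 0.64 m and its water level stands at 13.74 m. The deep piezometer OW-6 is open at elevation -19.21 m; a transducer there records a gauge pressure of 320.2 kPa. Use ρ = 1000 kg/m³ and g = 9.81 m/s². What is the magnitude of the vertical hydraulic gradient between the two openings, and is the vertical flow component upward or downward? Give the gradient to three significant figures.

Total head at OW-4: h = 13.74 m (water level in the standpipe).
Pressure head at OW-6: ψ = P/(ρg) = 320.2×1000 / (1000 × 9.81) = 32.64 m.
Total head at OW-6: h = z + ψ = -19.21 + 32.64 = 13.43 m.
Δh = h(OW-4) − h(OW-6) = 13.74 − 13.43 = 0.31 m.
Vertical separation Δz = 0.64 − (-19.21) = 19.85 m.
|i_v| = |Δh| / Δz = 0.31 / 19.85 = 0.0156.
Head is higher in the shallow piezometer, so vertical flow is downward (recharge condition).

|i_v| ≈ 0.0156; vertical flow is downward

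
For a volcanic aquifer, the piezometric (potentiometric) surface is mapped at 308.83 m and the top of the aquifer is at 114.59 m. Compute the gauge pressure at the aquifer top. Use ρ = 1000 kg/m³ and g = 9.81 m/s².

P ≈ 1910 kPa

Pressure head at the aquifer top: ψ = h − z = 308.83 − 114.59 = 194.24 m.
P = ρgψ = 1000 × 9.81 × 194.24 = 1905494 Pa ≈ 1910 kPa.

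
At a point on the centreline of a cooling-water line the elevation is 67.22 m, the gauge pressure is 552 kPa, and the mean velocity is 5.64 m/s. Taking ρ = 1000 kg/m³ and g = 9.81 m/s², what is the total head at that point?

h ≈ 125.11 m

Pressure head ψ = P/(ρg) = 552×1000 / (1000 × 9.81) = 56.27 m.
Velocity head = v²/(2g) = 5.64² / (2 × 9.81) = 1.621 m.
h = z + ψ + v²/(2g) = 67.22 + 56.27 + 1.621 = 125.11 m.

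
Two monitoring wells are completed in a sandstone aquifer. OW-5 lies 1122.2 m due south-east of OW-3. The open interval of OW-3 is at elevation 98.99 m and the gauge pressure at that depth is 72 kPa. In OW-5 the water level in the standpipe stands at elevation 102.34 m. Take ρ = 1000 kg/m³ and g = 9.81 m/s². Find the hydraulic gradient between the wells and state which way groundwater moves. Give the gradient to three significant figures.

i ≈ 0.00356; groundwater flows toward the south-east

Pressure head at OW-3: ψ = P/(ρg) = 72×1000 / (1000 × 9.81) = 7.34 m.
Total head at OW-3: h = z + ψ = 98.99 + 7.34 = 106.33 m.
Total head at OW-5: h = 102.34 m (water level in the piezometer is the total head).
Head difference: h(OW-3) − h(OW-5) = 106.33 − 102.34 = 3.99 m.
Hydraulic gradient: i = |Δh| / L = 3.99 / 1122.2 = 0.00356.
Flow is from higher to lower head: from OW-3 toward OW-5, i.e. toward the south-east.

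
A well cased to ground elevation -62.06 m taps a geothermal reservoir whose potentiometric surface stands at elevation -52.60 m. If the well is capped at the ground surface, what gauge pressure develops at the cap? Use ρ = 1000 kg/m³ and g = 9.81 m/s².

Head above the cap: Δh = -52.60 − (-62.06) = 9.46 m.
P = ρgΔh = 1000 × 9.81 × 9.46 = 92803 Pa ≈ 92.8 kPa.

P ≈ 92.8 kPa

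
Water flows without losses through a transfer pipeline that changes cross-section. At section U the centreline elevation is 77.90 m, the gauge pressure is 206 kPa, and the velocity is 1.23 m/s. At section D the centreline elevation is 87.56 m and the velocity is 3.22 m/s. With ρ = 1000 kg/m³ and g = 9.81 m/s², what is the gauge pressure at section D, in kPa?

Pressure head at U: ψ₁ = P₁/(ρg) = 206×1000 / (1000 × 9.81) = 21.00 m.
Velocity heads: v₁²/2g = 1.23²/19.62 = 0.077 m; v₂²/2g = 3.22²/19.62 = 0.528 m.
Total head H = z₁ + ψ₁ + v₁²/2g = 77.90 + 21.00 + 0.077 = 98.98 m.
ψ₂ = H − z₂ − v₂²/2g = 98.98 − 87.56 − 0.528 = 10.89 m.
P₂ = ρgψ₂ = 1000 × 9.81 × 10.89 ≈ 107 kPa.

P₂ ≈ 107 kPa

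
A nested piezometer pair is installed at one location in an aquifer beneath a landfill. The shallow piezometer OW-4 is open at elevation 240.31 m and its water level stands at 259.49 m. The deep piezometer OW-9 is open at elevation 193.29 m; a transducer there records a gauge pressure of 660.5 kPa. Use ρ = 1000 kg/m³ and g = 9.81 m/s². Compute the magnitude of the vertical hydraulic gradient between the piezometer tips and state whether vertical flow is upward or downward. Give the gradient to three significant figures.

Total head at OW-4: h = 259.49 m (water level in the standpipe).
Pressure head at OW-9: ψ = P/(ρg) = 660.5×1000 / (1000 × 9.81) = 67.33 m.
Total head at OW-9: h = z + ψ = 193.29 + 67.33 = 260.62 m.
Δh = h(OW-4) − h(OW-9) = 259.49 − 260.62 = -1.13 m.
Vertical separation Δz = 240.31 − 193.29 = 47.02 m.
|i_v| = |Δh| / Δz = 1.13 / 47.02 = 0.0240.
Head is higher in the deep piezometer, so vertical flow is upward (discharge condition).

|i_v| ≈ 0.0240; vertical flow is upward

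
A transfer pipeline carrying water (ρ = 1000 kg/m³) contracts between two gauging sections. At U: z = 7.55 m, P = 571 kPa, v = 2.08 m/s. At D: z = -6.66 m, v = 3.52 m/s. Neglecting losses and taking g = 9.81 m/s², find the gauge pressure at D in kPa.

Pressure head at U: ψ₁ = P₁/(ρg) = 571×1000 / (1000 × 9.81) = 58.21 m.
Velocity heads: v₁²/2g = 2.08²/19.62 = 0.221 m; v₂²/2g = 3.52²/19.62 = 0.632 m.
Total head H = z₁ + ψ₁ + v₁²/2g = 7.55 + 58.21 + 0.221 = 65.98 m.
ψ₂ = H − z₂ − v₂²/2g = 65.98 − (-6.66) − 0.632 = 72.01 m.
P₂ = ρgψ₂ = 1000 × 9.81 × 72.01 ≈ 706 kPa.

P₂ ≈ 706 kPa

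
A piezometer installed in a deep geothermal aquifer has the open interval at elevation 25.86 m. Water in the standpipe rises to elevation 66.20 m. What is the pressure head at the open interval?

ψ ≈ 40.34 m

Total head h = 66.20 m (the water-surface elevation in the piezometer).
Pressure head ψ = h − z = 66.20 − 25.86 = 40.34 m.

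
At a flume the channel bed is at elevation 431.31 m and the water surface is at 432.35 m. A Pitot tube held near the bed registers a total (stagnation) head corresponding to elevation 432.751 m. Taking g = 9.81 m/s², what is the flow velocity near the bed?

Near the bed, under hydrostatic conditions, the piezometric head (z + ψ) equals the free-surface elevation, 432.35 m.
Velocity head = total − piezometric = 432.751 − 432.35 = 0.401 m.
v = √(2g·h_v) = √(2 × 9.81 × 0.401) = 2.80 m/s.

v ≈ 2.80 m/s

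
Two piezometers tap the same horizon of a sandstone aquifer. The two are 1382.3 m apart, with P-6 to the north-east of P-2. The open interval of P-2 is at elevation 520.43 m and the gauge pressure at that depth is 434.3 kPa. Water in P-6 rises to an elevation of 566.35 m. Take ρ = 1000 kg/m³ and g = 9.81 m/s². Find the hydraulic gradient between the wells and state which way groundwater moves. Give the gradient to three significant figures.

Pressure head at P-2: ψ = P/(ρg) = 434.3×1000 / (1000 × 9.81) = 44.27 m.
Total head at P-2: h = z + ψ = 520.43 + 44.27 = 564.70 m.
Total head at P-6: h = 566.35 m (water level in the piezometer is the total head).
Head difference: h(P-2) − h(P-6) = 564.70 − 566.35 = -1.65 m.
Hydraulic gradient: i = |Δh| / L = 1.65 / 1382.3 = 0.00119.
Flow is from higher to lower head: from P-6 toward P-2, i.e. toward the south-west.

i ≈ 0.00119; groundwater flows toward the south-west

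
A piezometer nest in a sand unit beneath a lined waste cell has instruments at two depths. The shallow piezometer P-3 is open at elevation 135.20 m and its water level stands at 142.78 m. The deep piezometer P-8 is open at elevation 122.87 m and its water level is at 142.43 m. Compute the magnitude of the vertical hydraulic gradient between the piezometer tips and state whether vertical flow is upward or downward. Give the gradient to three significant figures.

|i_v| ≈ 0.0284; vertical flow is downward

Total head at P-3: h = 142.78 m (water level in the standpipe).
Total head at P-8: h = 142.43 m.
Δh = h(P-3) − h(P-8) = 142.78 − 142.43 = 0.35 m.
Vertical separation Δz = 135.20 − 122.87 = 12.33 m.
|i_v| = |Δh| / Δz = 0.35 / 12.33 = 0.0284.
Head is higher in the shallow piezometer, so vertical flow is downward (recharge condition).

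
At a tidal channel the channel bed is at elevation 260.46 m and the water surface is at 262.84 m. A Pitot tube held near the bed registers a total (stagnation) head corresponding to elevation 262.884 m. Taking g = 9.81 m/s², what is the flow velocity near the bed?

Near the bed, under hydrostatic conditions, the piezometric head (z + ψ) equals the free-surface elevation, 262.84 m.
Velocity head = total − piezometric = 262.884 − 262.84 = 0.044 m.
v = √(2g·h_v) = √(2 × 9.81 × 0.044) = 0.929 m/s.

v ≈ 0.929 m/s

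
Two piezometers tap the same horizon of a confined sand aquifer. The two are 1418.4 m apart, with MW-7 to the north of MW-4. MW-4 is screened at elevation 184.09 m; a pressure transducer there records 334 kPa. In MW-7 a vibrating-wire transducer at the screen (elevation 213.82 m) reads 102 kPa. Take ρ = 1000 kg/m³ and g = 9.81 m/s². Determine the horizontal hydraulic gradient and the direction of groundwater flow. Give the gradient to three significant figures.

i ≈ 0.00429; groundwater flows toward the south

Pressure head at MW-4: ψ = P/(ρg) = 334×1000 / (1000 × 9.81) = 34.05 m.
Total head at MW-4: h = z + ψ = 184.09 + 34.05 = 218.14 m.
Pressure head at MW-7: ψ = P/(ρg) = 102×1000 / (1000 × 9.81) = 10.40 m.
Total head at MW-7: h = z + ψ = 213.82 + 10.40 = 224.22 m.
Head difference: h(MW-4) − h(MW-7) = 218.14 − 224.22 = -6.08 m.
Hydraulic gradient: i = |Δh| / L = 6.08 / 1418.4 = 0.00429.
Flow is from higher to lower head: from MW-7 toward MW-4, i.e. toward the south.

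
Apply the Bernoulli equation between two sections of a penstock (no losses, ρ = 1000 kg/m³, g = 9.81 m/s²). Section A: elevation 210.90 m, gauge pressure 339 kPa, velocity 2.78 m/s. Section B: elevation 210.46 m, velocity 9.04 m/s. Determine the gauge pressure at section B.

Pressure head at A: ψ₁ = P₁/(ρg) = 339×1000 / (1000 × 9.81) = 34.56 m.
Velocity heads: v₁²/2g = 2.78²/19.62 = 0.394 m; v₂²/2g = 9.04²/19.62 = 4.165 m.
Total head H = z₁ + ψ₁ + v₁²/2g = 210.90 + 34.56 + 0.394 = 245.85 m.
ψ₂ = H − z₂ − v₂²/2g = 245.85 − 210.46 − 4.165 = 31.22 m.
P₂ = ρgψ₂ = 1000 × 9.81 × 31.22 ≈ 306 kPa.

P₂ ≈ 306 kPa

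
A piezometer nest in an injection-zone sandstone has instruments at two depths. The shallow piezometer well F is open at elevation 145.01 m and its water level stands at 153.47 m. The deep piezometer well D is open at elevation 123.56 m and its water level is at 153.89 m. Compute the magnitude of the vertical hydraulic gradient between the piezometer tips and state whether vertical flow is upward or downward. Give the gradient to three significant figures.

|i_v| ≈ 0.0196; vertical flow is upward

Total head at well F: h = 153.47 m (water level in the standpipe).
Total head at well D: h = 153.89 m.
Δh = h(well F) − h(well D) = 153.47 − 153.89 = -0.42 m.
Vertical separation Δz = 145.01 − 123.56 = 21.45 m.
|i_v| = |Δh| / Δz = 0.42 / 21.45 = 0.0196.
Head is higher in the deep piezometer, so vertical flow is upward (discharge condition).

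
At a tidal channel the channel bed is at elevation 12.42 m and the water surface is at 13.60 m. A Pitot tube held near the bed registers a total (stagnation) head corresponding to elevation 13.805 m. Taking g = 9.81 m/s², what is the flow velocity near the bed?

Near the bed, under hydrostatic conditions, the piezometric head (z + ψ) equals the free-surface elevation, 13.60 m.
Velocity head = total − piezometric = 13.805 − 13.60 = 0.205 m.
v = √(2g·h_v) = √(2 × 9.81 × 0.205) = 2.01 m/s.

v ≈ 2.01 m/s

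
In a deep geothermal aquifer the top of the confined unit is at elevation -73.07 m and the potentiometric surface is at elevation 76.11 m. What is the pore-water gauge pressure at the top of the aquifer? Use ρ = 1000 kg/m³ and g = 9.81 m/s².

Pressure head at the aquifer top: ψ = h − z = 76.11 − (-73.07) = 149.18 m.
P = ρgψ = 1000 × 9.81 × 149.18 = 1463456 Pa ≈ 1460 kPa.

P ≈ 1460 kPa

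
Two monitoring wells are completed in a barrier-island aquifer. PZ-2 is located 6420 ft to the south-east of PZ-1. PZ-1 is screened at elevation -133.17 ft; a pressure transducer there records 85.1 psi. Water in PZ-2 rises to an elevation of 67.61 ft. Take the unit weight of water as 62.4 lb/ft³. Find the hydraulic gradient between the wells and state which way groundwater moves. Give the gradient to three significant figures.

i ≈ 0.000685; groundwater flows toward the north-west

Pressure head at PZ-1: ψ = 144·P/γ = 144 × 85.1 / 62.4 = 196.38 ft.
Total head at PZ-1: h = z + ψ = -133.17 + 196.38 = 63.21 ft.
Total head at PZ-2: h = 67.61 ft (water level in the piezometer is the total head).
Head difference: h(PZ-1) − h(PZ-2) = 63.21 − 67.61 = -4.40 ft.
Hydraulic gradient: i = |Δh| / L = 4.40 / 6420 = 0.000685.
Flow is from higher to lower head: from PZ-2 toward PZ-1, i.e. toward the north-west.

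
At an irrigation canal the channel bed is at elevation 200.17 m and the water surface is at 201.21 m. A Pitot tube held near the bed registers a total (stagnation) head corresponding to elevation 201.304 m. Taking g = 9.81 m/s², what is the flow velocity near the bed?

Near the bed, under hydrostatic conditions, the piezometric head (z + ψ) equals the free-surface elevation, 201.21 m.
Velocity head = total − piezometric = 201.304 − 201.21 = 0.094 m.
v = √(2g·h_v) = √(2 × 9.81 × 0.094) = 1.36 m/s.

v ≈ 1.36 m/s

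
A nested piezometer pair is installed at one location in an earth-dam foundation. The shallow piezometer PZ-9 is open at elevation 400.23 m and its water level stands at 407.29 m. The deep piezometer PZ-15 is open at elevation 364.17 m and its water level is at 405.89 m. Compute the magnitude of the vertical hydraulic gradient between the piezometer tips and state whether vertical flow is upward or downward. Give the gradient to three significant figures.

Total head at PZ-9: h = 407.29 m (water level in the standpipe).
Total head at PZ-15: h = 405.89 m.
Δh = h(PZ-9) − h(PZ-15) = 407.29 − 405.89 = 1.40 m.
Vertical separation Δz = 400.23 − 364.17 = 36.06 m.
|i_v| = |Δh| / Δz = 1.40 / 36.06 = 0.0388.
Head is higher in the shallow piezometer, so vertical flow is downward (recharge condition).

|i_v| ≈ 0.0388; vertical flow is downward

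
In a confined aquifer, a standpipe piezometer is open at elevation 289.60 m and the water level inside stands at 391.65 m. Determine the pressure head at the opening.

ψ ≈ 102.05 m

Total head h = 391.65 m (the water-surface elevation in the piezometer).
Pressure head ψ = h − z = 391.65 − 289.60 = 102.05 m.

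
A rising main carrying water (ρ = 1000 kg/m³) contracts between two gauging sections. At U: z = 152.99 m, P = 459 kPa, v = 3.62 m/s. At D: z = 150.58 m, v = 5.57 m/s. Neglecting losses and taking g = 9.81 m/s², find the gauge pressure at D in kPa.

P₂ ≈ 474 kPa

Pressure head at U: ψ₁ = P₁/(ρg) = 459×1000 / (1000 × 9.81) = 46.79 m.
Velocity heads: v₁²/2g = 3.62²/19.62 = 0.668 m; v₂²/2g = 5.57²/19.62 = 1.581 m.
Total head H = z₁ + ψ₁ + v₁²/2g = 152.99 + 46.79 + 0.668 = 200.45 m.
ψ₂ = H − z₂ − v₂²/2g = 200.45 − 150.58 − 1.581 = 48.29 m.
P₂ = ρgψ₂ = 1000 × 9.81 × 48.29 ≈ 474 kPa.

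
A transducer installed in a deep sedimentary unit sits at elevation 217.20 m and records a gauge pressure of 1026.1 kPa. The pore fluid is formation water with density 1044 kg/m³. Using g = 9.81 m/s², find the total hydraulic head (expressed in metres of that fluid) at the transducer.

h ≈ 317.39 m

ψ = P/(ρg) = 1026.1×1000 / (1044 × 9.81) = 100.19 m.
h = z + ψ = 217.20 + 100.19 = 317.39 m.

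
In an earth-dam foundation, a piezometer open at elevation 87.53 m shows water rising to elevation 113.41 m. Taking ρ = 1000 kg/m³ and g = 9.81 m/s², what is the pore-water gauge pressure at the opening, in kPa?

P ≈ 254 kPa

Pressure head ψ = h − z = 113.41 − 87.53 = 25.88 m.
P = ρgψ = 1000 × 9.81 × 25.88 = 253883 Pa ≈ 254 kPa.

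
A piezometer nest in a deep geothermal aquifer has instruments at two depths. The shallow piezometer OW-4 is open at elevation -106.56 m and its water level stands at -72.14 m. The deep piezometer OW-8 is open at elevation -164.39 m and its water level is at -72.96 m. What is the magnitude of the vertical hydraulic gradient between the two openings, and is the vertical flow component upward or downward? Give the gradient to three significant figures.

|i_v| ≈ 0.0142; vertical flow is downward

Total head at OW-4: h = -72.14 m (water level in the standpipe).
Total head at OW-8: h = -72.96 m.
Δh = h(OW-4) − h(OW-8) = -72.14 − (-72.96) = 0.82 m.
Vertical separation Δz = -106.56 − (-164.39) = 57.83 m.
|i_v| = |Δh| / Δz = 0.82 / 57.83 = 0.0142.
Head is higher in the shallow piezometer, so vertical flow is downward (recharge condition).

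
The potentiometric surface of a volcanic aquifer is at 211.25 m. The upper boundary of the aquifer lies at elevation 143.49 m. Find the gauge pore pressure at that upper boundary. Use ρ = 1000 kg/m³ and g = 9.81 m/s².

Pressure head at the aquifer top: ψ = h − z = 211.25 − 143.49 = 67.76 m.
P = ρgψ = 1000 × 9.81 × 67.76 = 664726 Pa ≈ 665 kPa.

P ≈ 665 kPa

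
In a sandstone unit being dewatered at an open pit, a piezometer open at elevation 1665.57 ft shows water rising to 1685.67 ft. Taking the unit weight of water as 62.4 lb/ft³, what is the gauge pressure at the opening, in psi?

Pressure head ψ = h − z = 1685.67 − 1665.57 = 20.10 ft.
P = γ·ψ / 144 = 62.4 × 20.10 / 144 = 8.71 psi.

P ≈ 8.71 psi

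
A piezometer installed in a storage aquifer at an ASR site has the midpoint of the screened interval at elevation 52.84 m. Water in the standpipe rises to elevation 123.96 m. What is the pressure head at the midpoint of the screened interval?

ψ ≈ 71.12 m

Total head h = 123.96 m (the water-surface elevation in the piezometer).
Pressure head ψ = h − z = 123.96 − 52.84 = 71.12 m.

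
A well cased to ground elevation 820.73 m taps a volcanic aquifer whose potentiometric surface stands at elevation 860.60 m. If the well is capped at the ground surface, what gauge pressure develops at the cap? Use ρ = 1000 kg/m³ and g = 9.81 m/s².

Head above the cap: Δh = 860.60 − 820.73 = 39.87 m.
P = ρgΔh = 1000 × 9.81 × 39.87 = 391125 Pa ≈ 391 kPa.

P ≈ 391 kPa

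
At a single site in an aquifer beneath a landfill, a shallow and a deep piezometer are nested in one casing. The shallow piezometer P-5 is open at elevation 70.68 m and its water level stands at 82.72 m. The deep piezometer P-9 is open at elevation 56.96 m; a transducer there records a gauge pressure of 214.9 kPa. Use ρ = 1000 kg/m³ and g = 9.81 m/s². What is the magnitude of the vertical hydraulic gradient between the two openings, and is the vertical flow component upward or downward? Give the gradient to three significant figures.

|i_v| ≈ 0.281; vertical flow is downward

Total head at P-5: h = 82.72 m (water level in the standpipe).
Pressure head at P-9: ψ = P/(ρg) = 214.9×1000 / (1000 × 9.81) = 21.91 m.
Total head at P-9: h = z + ψ = 56.96 + 21.91 = 78.87 m.
Δh = h(P-5) − h(P-9) = 82.72 − 78.87 = 3.85 m.
Vertical separation Δz = 70.68 − 56.96 = 13.72 m.
|i_v| = |Δh| / Δz = 3.85 / 13.72 = 0.281.
Head is higher in the shallow piezometer, so vertical flow is downward (recharge condition).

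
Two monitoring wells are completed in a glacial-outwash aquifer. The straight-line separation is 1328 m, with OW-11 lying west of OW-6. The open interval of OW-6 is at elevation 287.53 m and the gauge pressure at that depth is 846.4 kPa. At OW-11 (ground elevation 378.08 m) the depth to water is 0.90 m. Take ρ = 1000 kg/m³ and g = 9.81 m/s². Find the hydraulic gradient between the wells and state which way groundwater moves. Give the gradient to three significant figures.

i ≈ 0.00254; groundwater flows toward the east

Pressure head at OW-6: ψ = P/(ρg) = 846.4×1000 / (1000 × 9.81) = 86.28 m.
Total head at OW-6: h = z + ψ = 287.53 + 86.28 = 373.81 m.
Total head at OW-11: h = 378.08 − 0.90 = 377.18 m.
Head difference: h(OW-6) − h(OW-11) = 373.81 − 377.18 = -3.37 m.
Hydraulic gradient: i = |Δh| / L = 3.37 / 1328 = 0.00254.
Flow is from higher to lower head: from OW-11 toward OW-6, i.e. toward the east.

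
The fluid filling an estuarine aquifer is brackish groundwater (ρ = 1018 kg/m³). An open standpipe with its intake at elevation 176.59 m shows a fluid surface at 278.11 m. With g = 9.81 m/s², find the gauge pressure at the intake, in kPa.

Pressure head ψ = h − z = 278.11 − 176.59 = 101.52 m.
P = ρgψ = 1018 × 9.81 × 101.52 = 1013838 Pa ≈ 1010 kPa.

P ≈ 1010 kPa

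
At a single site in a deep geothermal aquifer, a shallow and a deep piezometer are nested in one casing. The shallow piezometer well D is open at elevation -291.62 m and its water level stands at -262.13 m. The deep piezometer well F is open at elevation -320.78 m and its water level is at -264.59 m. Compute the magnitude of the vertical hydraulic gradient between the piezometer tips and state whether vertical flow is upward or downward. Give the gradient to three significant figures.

Total head at well D: h = -262.13 m (water level in the standpipe).
Total head at well F: h = -264.59 m.
Δh = h(well D) − h(well F) = -262.13 − (-264.59) = 2.46 m.
Vertical separation Δz = -291.62 − (-320.78) = 29.16 m.
|i_v| = |Δh| / Δz = 2.46 / 29.16 = 0.0844.
Head is higher in the shallow piezometer, so vertical flow is downward (recharge condition).

|i_v| ≈ 0.0844; vertical flow is downward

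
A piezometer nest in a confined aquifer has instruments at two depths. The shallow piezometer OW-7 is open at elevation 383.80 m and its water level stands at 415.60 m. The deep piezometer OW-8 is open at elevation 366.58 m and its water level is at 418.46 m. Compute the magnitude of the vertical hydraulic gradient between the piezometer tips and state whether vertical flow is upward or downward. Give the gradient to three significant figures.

Total head at OW-7: h = 415.60 m (water level in the standpipe).
Total head at OW-8: h = 418.46 m.
Δh = h(OW-7) − h(OW-8) = 415.60 − 418.46 = -2.86 m.
Vertical separation Δz = 383.80 − 366.58 = 17.22 m.
|i_v| = |Δh| / Δz = 2.86 / 17.22 = 0.166.
Head is higher in the deep piezometer, so vertical flow is upward (discharge condition).

|i_v| ≈ 0.166; vertical flow is upward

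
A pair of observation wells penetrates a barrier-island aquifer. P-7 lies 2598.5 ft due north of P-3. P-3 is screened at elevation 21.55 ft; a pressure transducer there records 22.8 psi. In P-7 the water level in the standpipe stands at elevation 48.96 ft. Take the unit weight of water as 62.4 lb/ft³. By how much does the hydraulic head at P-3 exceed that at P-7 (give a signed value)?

Pressure head at P-3: ψ = 144·P/γ = 144 × 22.8 / 62.4 = 52.62 ft.
Total head at P-3: h = z + ψ = 21.55 + 52.62 = 74.17 ft.
Total head at P-7: h = 48.96 ft (water level in the piezometer is the total head).
Head difference: h(P-3) − h(P-7) = 74.17 − 48.96 = 25.21 ft.

Δh ≈ 25.21 ft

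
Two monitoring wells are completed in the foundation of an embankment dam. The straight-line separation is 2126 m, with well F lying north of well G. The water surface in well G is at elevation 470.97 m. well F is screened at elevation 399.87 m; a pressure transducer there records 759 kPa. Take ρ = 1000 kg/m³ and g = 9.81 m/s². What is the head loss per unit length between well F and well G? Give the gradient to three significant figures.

i ≈ 0.00295 m/m

Total head at well G: h = 470.97 m (water level in the piezometer is the total head).
Pressure head at well F: ψ = P/(ρg) = 759×1000 / (1000 × 9.81) = 77.37 m.
Total head at well F: h = z + ψ = 399.87 + 77.37 = 477.24 m.
Head difference: h(well G) − h(well F) = 470.97 − 477.24 = -6.27 m.
Hydraulic gradient: i = |Δh| / L = 6.27 / 2126 = 0.00295.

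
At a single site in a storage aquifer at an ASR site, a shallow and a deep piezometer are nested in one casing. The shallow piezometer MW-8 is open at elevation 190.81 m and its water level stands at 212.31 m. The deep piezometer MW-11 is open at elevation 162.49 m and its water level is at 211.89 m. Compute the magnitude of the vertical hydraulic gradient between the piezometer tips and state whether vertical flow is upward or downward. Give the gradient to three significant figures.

Total head at MW-8: h = 212.31 m (water level in the standpipe).
Total head at MW-11: h = 211.89 m.
Δh = h(MW-8) − h(MW-11) = 212.31 − 211.89 = 0.42 m.
Vertical separation Δz = 190.81 − 162.49 = 28.32 m.
|i_v| = |Δh| / Δz = 0.42 / 28.32 = 0.0148.
Head is higher in the shallow piezometer, so vertical flow is downward (recharge condition).

|i_v| ≈ 0.0148; vertical flow is downward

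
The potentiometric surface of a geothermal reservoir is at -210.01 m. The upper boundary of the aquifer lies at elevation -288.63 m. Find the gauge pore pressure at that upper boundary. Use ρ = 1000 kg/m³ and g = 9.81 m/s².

P ≈ 771 kPa

Pressure head at the aquifer top: ψ = h − z = -210.01 − (-288.63) = 78.62 m.
P = ρgψ = 1000 × 9.81 × 78.62 = 771262 Pa ≈ 771 kPa.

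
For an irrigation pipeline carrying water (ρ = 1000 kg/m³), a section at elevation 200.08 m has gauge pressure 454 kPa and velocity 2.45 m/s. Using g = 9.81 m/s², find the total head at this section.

h ≈ 246.67 m

Pressure head ψ = P/(ρg) = 454×1000 / (1000 × 9.81) = 46.28 m.
Velocity head = v²/(2g) = 2.45² / (2 × 9.81) = 0.306 m.
h = z + ψ + v²/(2g) = 200.08 + 46.28 + 0.306 = 246.67 m.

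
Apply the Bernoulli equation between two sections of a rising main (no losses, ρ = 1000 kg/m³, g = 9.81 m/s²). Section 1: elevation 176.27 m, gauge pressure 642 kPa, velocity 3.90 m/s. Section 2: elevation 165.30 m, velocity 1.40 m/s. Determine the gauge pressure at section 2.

P₂ ≈ 756 kPa

Pressure head at 1: ψ₁ = P₁/(ρg) = 642×1000 / (1000 × 9.81) = 65.44 m.
Velocity heads: v₁²/2g = 3.90²/19.62 = 0.775 m; v₂²/2g = 1.40²/19.62 = 0.100 m.
Total head H = z₁ + ψ₁ + v₁²/2g = 176.27 + 65.44 + 0.775 = 242.49 m.
ψ₂ = H − z₂ − v₂²/2g = 242.49 − 165.30 − 0.100 = 77.09 m.
P₂ = ρgψ₂ = 1000 × 9.81 × 77.09 ≈ 756 kPa.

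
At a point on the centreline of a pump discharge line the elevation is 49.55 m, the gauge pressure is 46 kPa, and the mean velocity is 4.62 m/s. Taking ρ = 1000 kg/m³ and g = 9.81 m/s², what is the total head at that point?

Pressure head ψ = P/(ρg) = 46×1000 / (1000 × 9.81) = 4.69 m.
Velocity head = v²/(2g) = 4.62² / (2 × 9.81) = 1.088 m.
h = z + ψ + v²/(2g) = 49.55 + 4.69 + 1.088 = 55.33 m.

h ≈ 55.33 m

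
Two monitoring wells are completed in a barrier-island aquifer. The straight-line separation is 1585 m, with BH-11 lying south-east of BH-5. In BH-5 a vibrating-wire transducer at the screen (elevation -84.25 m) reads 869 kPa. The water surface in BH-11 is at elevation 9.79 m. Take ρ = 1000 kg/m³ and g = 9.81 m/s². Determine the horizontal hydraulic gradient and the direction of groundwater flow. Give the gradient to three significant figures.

Pressure head at BH-5: ψ = P/(ρg) = 869×1000 / (1000 × 9.81) = 88.58 m.
Total head at BH-5: h = z + ψ = -84.25 + 88.58 = 4.33 m.
Total head at BH-11: h = 9.79 m (water level in the piezometer is the total head).
Head difference: h(BH-5) − h(BH-11) = 4.33 − 9.79 = -5.46 m.
Hydraulic gradient: i = |Δh| / L = 5.46 / 1585 = 0.00344.
Flow is from higher to lower head: from BH-11 toward BH-5, i.e. toward the north-west.

i ≈ 0.00344; groundwater flows toward the north-west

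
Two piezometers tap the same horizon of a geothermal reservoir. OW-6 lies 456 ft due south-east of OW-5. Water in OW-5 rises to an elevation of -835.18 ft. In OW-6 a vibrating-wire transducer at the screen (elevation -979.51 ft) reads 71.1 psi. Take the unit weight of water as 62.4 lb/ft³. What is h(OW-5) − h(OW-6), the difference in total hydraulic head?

Total head at OW-5: h = -835.18 ft (water level in the piezometer is the total head).
Pressure head at OW-6: ψ = 144·P/γ = 144 × 71.1 / 62.4 = 164.08 ft.
Total head at OW-6: h = z + ψ = -979.51 + 164.08 = -815.43 ft.
Head difference: h(OW-5) − h(OW-6) = -835.18 − (-815.43) = -19.75 ft.

Δh ≈ -19.75 ft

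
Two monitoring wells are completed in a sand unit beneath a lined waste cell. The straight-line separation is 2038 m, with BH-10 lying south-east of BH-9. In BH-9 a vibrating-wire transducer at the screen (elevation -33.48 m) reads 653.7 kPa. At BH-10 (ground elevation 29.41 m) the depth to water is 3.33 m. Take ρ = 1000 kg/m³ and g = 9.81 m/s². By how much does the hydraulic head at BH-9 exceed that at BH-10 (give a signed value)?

Δh ≈ 7.08 m

Pressure head at BH-9: ψ = P/(ρg) = 653.7×1000 / (1000 × 9.81) = 66.64 m.
Total head at BH-9: h = z + ψ = -33.48 + 66.64 = 33.16 m.
Total head at BH-10: h = 29.41 − 3.33 = 26.08 m.
Head difference: h(BH-9) − h(BH-10) = 33.16 − 26.08 = 7.08 m.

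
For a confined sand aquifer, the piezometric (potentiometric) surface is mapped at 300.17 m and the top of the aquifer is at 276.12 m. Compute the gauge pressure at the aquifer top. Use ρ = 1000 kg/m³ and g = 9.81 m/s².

Pressure head at the aquifer top: ψ = h − z = 300.17 − 276.12 = 24.05 m.
P = ρgψ = 1000 × 9.81 × 24.05 = 235931 Pa ≈ 236 kPa.

P ≈ 236 kPa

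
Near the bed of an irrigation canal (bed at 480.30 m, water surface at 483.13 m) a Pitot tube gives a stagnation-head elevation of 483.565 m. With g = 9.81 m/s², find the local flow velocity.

Near the bed, under hydrostatic conditions, the piezometric head (z + ψ) equals the free-surface elevation, 483.13 m.
Velocity head = total − piezometric = 483.565 − 483.13 = 0.435 m.
v = √(2g·h_v) = √(2 × 9.81 × 0.435) = 2.92 m/s.

v ≈ 2.92 m/s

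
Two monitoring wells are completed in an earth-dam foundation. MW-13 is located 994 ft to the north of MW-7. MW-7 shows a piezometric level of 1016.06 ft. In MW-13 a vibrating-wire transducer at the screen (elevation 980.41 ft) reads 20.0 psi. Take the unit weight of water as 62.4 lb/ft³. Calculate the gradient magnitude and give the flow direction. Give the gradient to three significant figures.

i ≈ 0.0106; groundwater flows toward the south

Total head at MW-7: h = 1016.06 ft (water level in the piezometer is the total head).
Pressure head at MW-13: ψ = 144·P/γ = 144 × 20.0 / 62.4 = 46.15 ft.
Total head at MW-13: h = z + ψ = 980.41 + 46.15 = 1026.56 ft.
Head difference: h(MW-7) − h(MW-13) = 1016.06 − 1026.56 = -10.50 ft.
Hydraulic gradient: i = |Δh| / L = 10.50 / 994 = 0.0106.
Flow is from higher to lower head: from MW-13 toward MW-7, i.e. toward the south.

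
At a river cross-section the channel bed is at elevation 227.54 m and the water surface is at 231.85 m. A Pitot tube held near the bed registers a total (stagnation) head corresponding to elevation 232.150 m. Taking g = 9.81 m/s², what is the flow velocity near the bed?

Near the bed, under hydrostatic conditions, the piezometric head (z + ψ) equals the free-surface elevation, 231.85 m.
Velocity head = total − piezometric = 232.150 − 231.85 = 0.300 m.
v = √(2g·h_v) = √(2 × 9.81 × 0.300) = 2.43 m/s.

v ≈ 2.43 m/s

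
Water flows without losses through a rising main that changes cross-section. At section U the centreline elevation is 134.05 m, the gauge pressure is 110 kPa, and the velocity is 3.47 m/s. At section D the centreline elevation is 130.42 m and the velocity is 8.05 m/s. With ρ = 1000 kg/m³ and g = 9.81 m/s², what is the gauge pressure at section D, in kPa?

P₂ ≈ 119 kPa

Pressure head at U: ψ₁ = P₁/(ρg) = 110×1000 / (1000 × 9.81) = 11.21 m.
Velocity heads: v₁²/2g = 3.47²/19.62 = 0.614 m; v₂²/2g = 8.05²/19.62 = 3.303 m.
Total head H = z₁ + ψ₁ + v₁²/2g = 134.05 + 11.21 + 0.614 = 145.87 m.
ψ₂ = H − z₂ − v₂²/2g = 145.87 − 130.42 − 3.303 = 12.15 m.
P₂ = ρgψ₂ = 1000 × 9.81 × 12.15 ≈ 119 kPa.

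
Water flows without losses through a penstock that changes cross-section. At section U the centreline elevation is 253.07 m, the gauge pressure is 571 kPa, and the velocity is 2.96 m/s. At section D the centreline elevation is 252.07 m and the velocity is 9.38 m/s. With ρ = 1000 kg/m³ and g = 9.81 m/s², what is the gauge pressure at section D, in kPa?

P₂ ≈ 541 kPa

Pressure head at U: ψ₁ = P₁/(ρg) = 571×1000 / (1000 × 9.81) = 58.21 m.
Velocity heads: v₁²/2g = 2.96²/19.62 = 0.447 m; v₂²/2g = 9.38²/19.62 = 4.484 m.
Total head H = z₁ + ψ₁ + v₁²/2g = 253.07 + 58.21 + 0.447 = 311.73 m.
ψ₂ = H − z₂ − v₂²/2g = 311.73 − 252.07 − 4.484 = 55.18 m.
P₂ = ρgψ₂ = 1000 × 9.81 × 55.18 ≈ 541 kPa.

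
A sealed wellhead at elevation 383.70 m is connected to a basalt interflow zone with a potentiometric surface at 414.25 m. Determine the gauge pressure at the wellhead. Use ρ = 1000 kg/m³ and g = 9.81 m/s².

P ≈ 300 kPa

Head above the cap: Δh = 414.25 − 383.70 = 30.55 m.
P = ρgΔh = 1000 × 9.81 × 30.55 = 299696 Pa ≈ 300 kPa.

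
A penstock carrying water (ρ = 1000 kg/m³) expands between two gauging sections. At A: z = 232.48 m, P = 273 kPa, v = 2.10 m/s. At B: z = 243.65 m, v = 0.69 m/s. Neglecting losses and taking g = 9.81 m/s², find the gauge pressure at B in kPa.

Pressure head at A: ψ₁ = P₁/(ρg) = 273×1000 / (1000 × 9.81) = 27.83 m.
Velocity heads: v₁²/2g = 2.10²/19.62 = 0.225 m; v₂²/2g = 0.69²/19.62 = 0.024 m.
Total head H = z₁ + ψ₁ + v₁²/2g = 232.48 + 27.83 + 0.225 = 260.54 m.
ψ₂ = H − z₂ − v₂²/2g = 260.54 − 243.65 − 0.024 = 16.87 m.
P₂ = ρgψ₂ = 1000 × 9.81 × 16.87 ≈ 165 kPa.

P₂ ≈ 165 kPa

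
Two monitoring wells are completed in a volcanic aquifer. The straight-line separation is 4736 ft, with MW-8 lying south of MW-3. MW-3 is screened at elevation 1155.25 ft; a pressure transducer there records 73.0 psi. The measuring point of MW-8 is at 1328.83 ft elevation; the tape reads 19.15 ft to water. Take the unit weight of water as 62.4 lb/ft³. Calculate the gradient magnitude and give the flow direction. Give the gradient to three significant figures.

Pressure head at MW-3: ψ = 144·P/γ = 144 × 73.0 / 62.4 = 168.46 ft.
Total head at MW-3: h = z + ψ = 1155.25 + 168.46 = 1323.71 ft.
Total head at MW-8: h = 1328.83 − 19.15 = 1309.68 ft.
Head difference: h(MW-3) − h(MW-8) = 1323.71 − 1309.68 = 14.03 ft.
Hydraulic gradient: i = |Δh| / L = 14.03 / 4736 = 0.00296.
Flow is from higher to lower head: from MW-3 toward MW-8, i.e. toward the south.

i ≈ 0.00296; groundwater flows toward the south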